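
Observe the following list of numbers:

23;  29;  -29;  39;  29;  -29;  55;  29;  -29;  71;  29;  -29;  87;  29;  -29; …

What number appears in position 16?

103

Positions follow the repeating pattern ABB; grouping by letter gives 2 tracks.
Stream A: 23, 39, 55, 71, 87 (adding 16 each time).
Stream B: 29, -29, 29, -29, 29, -29, 29, -29, 29, -29 (oscillating between 29 and -29).
Term 16 comes from stream A (its 6th entry): 103.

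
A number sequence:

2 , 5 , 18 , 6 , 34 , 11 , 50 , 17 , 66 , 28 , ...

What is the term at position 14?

73

Split by position mod 2 into 2 tracks.
Track A = 2, 18, 34, 50, 66: arithmetic with common difference +16.
Track B = 5, 6, 11, 17, 28: a Fibonacci-like recurrence a_n = a_{n-1} + a_{n-2}.
Position 14 → track B, term 7 = 73.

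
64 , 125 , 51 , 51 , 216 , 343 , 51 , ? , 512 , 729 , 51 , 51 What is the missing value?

Reading positions in blocks of 4 reveals the pattern AABB — 2 tracks woven together.
Subsequence A is 64, 125, 216, 343, 512, 729, which is consecutive cubes n³ from n = 4.
Subsequence B is 51, 51, 51, ?, 51, 51, which is constant 51.
The gap is subsequence B's term 4; the rule gives 51.

51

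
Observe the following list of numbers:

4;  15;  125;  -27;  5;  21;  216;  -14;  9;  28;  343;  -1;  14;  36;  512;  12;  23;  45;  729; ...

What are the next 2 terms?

Read the sequence 4 terms at a time; column i is its own pattern.
Stream A = 4, 5, 9, 14, 23: a Fibonacci-like recurrence a_n = a_{n-1} + a_{n-2}.
Stream B = 15, 21, 28, 36, 45: the triangular numbers T_5, T_6, ….
Stream C = 125, 216, 343, 512, 729: the cubes 5³, 6³, 7³, ….
Stream D = -27, -14, -1, 12: linear: a_n = -40 + 13·n.
Position 20 falls in stream D as its term 5, giving 25.
Position 21 → stream A, term 6 = 37.

25, 37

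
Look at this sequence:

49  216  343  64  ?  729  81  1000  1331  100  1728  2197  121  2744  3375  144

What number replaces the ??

512

The slot pattern repeats as ABB (period 3), so there are 2 interleaved tracks.
Track A: 49, 64, 81, 100, 121, 144 (consecutive squares n² from n = 7).
Track B: 216, 343, ?, 729, 1000, 1331, 1728, 2197, 2744, 3375 (consecutive cubes n³ from n = 6).
The gap is track B's term 3; the rule gives 512.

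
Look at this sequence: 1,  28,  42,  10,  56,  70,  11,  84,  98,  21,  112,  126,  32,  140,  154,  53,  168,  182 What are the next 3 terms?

85, 196, 210

The slot pattern repeats as ABB (period 3), so there are 2 interleaved tracks.
Subsequence A: 1, 10, 11, 21, 32, 53 — each term equals the sum of the previous two.
Subsequence B: 28, 42, 56, 70, 84, 98, 112, 126, 140, 154, 168, 182 — arithmetic with common difference +14.
Position 19 falls in subsequence A as its term 7, giving 85.
Term 20 comes from subsequence B (its 13th entry): 196.
Term 21 comes from subsequence B (its 14th entry): 210.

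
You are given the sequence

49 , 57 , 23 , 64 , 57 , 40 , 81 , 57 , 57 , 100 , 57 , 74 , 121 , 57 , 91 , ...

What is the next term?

Read the sequence 3 terms at a time; column i is its own pattern.
Track A = 49, 64, 81, 100, 121: the squares 7², 8², 9², ….
Track B = 57, 57, 57, 57, 57: always 57.
Track C = 23, 40, 57, 74, 91: linear: a_n = 6 + 17·n.
Term 16 comes from track A (its 6th entry): 144.

144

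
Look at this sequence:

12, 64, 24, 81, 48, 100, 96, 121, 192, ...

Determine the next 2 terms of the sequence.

144, 384

Odd-indexed and even-indexed terms follow separate rules.
Track A is 12, 24, 48, 96, 192, which is a geometric progression (common ratio 2).
Track B is 64, 81, 100, 121, which is the squares 8², 9², 10², ….
Position 10 falls in track B as its term 5, giving 144.
The 11th slot belongs to track A; its 6th term is 384.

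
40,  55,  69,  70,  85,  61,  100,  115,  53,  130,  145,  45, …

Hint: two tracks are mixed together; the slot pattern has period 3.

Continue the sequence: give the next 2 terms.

Reading positions in blocks of 3 reveals the pattern AAB — 2 tracks woven together.
Track A: 40, 55, 70, 85, 100, 115, 130, 145. Arithmetic, step +15.
Track B: 69, 61, 53, 45. Arithmetic, step −8.
Position 13 falls in track A as its term 9, giving 160.
Position 14 falls in track A as its term 10, giving 175.

160, 175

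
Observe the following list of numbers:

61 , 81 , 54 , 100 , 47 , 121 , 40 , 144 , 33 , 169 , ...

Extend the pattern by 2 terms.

26, 196

The terms cycle through 2 interleaved subsequences.
Subsequence A: 61, 54, 47, 40, 33 — arithmetic with common difference −7.
Subsequence B: 81, 100, 121, 144, 169 — perfect squares starting at 9².
Position 11 falls in subsequence A as its term 6, giving 26.
The 12th slot belongs to subsequence B; its 6th term is 196.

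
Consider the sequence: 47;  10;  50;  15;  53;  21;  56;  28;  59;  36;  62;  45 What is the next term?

65

Odd-indexed and even-indexed terms follow separate rules.
Track A: 47, 50, 53, 56, 59, 62 (arithmetic with common difference +3).
Track B: 10, 15, 21, 28, 36, 45 (triangular numbers n(n+1)/2 for n = 4, 5, …).
The 13th slot belongs to track A; its 7th term is 65.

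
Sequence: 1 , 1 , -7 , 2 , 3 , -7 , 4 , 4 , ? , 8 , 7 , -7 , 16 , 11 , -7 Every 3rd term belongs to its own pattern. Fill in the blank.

-7

Split by position mod 3 into 3 tracks.
Track A is 1, 2, 4, 8, 16, which is powers of 2.
Track B is 1, 3, 4, 7, 11, which is Fibonacci-style (each term is the sum of the two before it).
Track C is -7, -7, ?, -7, -7, which is the constant sequence -7.
The gap is track C's term 3; the rule gives -7.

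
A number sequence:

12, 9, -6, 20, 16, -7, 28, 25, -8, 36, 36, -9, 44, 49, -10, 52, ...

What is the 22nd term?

Taking every 3rd term gives 3 separate tracks.
Stream A = 12, 20, 28, 36, 44, 52: arithmetic with common difference +8.
Stream B = 9, 16, 25, 36, 49: perfect squares starting at 3².
Stream C = -6, -7, -8, -9, -10: subtracting 1 each time.
Term 22 comes from stream A (its 8th entry): 68.

68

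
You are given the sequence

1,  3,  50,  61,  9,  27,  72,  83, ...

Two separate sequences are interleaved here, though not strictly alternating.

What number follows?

Reading positions in blocks of 4 reveals the pattern AABB — 2 tracks woven together.
Track A: 1, 3, 9, 27 — powers 3^0, 3^1, 3^2, ….
Track B: 50, 61, 72, 83 — arithmetic, step +11.
Position 9 → track A, term 5 = 81.

81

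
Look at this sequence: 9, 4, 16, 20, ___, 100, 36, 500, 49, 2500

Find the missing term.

Taking every 2nd term gives 2 separate tracks.
Track A: 9, 16, ?, 36, 49. The squares 3², 4², 5², ….
Track B: 4, 20, 100, 500, 2500. Geometric with ratio 5.
So the missing entry in track A is 25.

25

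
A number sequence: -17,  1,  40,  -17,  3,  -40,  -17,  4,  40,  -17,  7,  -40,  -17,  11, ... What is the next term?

40

Split by position mod 3 into 3 tracks.
Track A is -17, -17, -17, -17, -17, which is always -17.
Track B is 1, 3, 4, 7, 11, which is a Fibonacci-like recurrence a_n = a_{n-1} + a_{n-2}.
Track C is 40, -40, 40, -40, which is oscillating between 40 and -40.
Position 15 → track C, term 5 = 40.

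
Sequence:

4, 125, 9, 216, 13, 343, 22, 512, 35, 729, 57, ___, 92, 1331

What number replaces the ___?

Taking every 2nd term gives 2 separate tracks.
Track A: 4, 9, 13, 22, 35, 57, 92 — each term equals the sum of the previous two.
Track B: 125, 216, 343, 512, 729, ?, 1331 — the cubes 5³, 6³, 7³, ….
Filling track B at index 6 by its rule yields 1000.

1000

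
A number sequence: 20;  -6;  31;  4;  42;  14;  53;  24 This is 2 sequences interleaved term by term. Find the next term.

The terms cycle through 2 interleaved subsequences.
Track A: 20, 31, 42, 53 (linear: a_n = 9 + 11·n).
Track B: -6, 4, 14, 24 (arithmetic, step +10).
Position 9 → track A, term 5 = 64.

64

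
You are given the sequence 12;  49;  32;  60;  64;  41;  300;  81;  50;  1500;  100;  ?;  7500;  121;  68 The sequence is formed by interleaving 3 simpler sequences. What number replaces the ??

Read the sequence 3 terms at a time; column i is its own pattern.
Subsequence A is 12, 60, 300, 1500, 7500, which is geometric with ratio 5.
Subsequence B is 49, 64, 81, 100, 121, which is consecutive squares n² from n = 7.
Subsequence C is 32, 41, 50, ?, 68, which is adding 9 each time.
Filling subsequence C at index 4 by its rule yields 59.

59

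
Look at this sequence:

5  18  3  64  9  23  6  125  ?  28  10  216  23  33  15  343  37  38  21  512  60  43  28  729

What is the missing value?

Read the sequence 4 terms at a time; column i is its own pattern.
Stream A: 5, 9, ?, 23, 37, 60 — each term equals the sum of the previous two.
Stream B: 18, 23, 28, 33, 38, 43 — linear: a_n = 13 + 5·n.
Stream C: 3, 6, 10, 15, 21, 28 — the triangular numbers T_2, T_3, ….
Stream D: 64, 125, 216, 343, 512, 729 — consecutive cubes n³ from n = 4.
The gap is stream A's term 3; the rule gives 14.

14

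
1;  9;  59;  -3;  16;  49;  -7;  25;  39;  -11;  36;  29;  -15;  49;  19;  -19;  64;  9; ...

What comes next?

-23

Read the sequence 3 terms at a time; column i is its own pattern.
Stream A: 1, -3, -7, -11, -15, -19 (subtracting 4 each time).
Stream B: 9, 16, 25, 36, 49, 64 (consecutive squares n² from n = 3).
Stream C: 59, 49, 39, 29, 19, 9 (arithmetic, step −10).
The 19th slot belongs to stream A; its 7th term is -23.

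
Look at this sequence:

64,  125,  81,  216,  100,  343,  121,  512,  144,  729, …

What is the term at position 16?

1728

Positions 1, 3, 5, … form one subsequence and positions 2, 4, 6, … form another.
Subsequence A: 64, 81, 100, 121, 144. The squares 8², 9², 10², ….
Subsequence B: 125, 216, 343, 512, 729. The cubes 5³, 6³, 7³, ….
Term 16 comes from subsequence B (its 8th entry): 1728.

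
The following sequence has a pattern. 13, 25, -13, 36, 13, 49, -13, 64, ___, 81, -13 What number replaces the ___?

Odd-indexed and even-indexed terms follow separate rules.
Stream A: 13, -13, 13, -13, ?, -13 — the oscillation 13·(−1)^(n+1).
Stream B: 25, 36, 49, 64, 81 — the squares 5², 6², 7², ….
The gap is stream A's term 5; the rule gives 13.

13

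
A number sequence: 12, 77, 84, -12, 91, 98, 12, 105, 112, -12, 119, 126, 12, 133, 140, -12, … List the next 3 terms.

The slot pattern repeats as ABB (period 3), so there are 2 interleaved tracks.
Track A: 12, -12, 12, -12, 12, -12 (oscillating between 12 and -12).
Track B: 77, 84, 91, 98, 105, 112, 119, 126, 133, 140 (linear: a_n = 70 + 7·n).
Position 17 → track B, term 11 = 147.
Position 18 → track B, term 12 = 154.
Term 19 comes from track A (its 7th entry): 12.

147, 154, 12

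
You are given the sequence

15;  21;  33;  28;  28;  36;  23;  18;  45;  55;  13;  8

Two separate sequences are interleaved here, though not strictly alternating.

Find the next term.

Reading positions in blocks of 4 reveals the pattern AABB — 2 tracks woven together.
Stream A = 15, 21, 28, 36, 45, 55: triangular numbers n(n+1)/2 for n = 5, 6, ….
Stream B = 33, 28, 23, 18, 13, 8: arithmetic with common difference −5.
Position 13 falls in stream A as its term 7, giving 66.

66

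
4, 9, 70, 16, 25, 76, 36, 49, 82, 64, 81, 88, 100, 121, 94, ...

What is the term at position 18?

Positions follow the repeating pattern AAB; grouping by letter gives 2 tracks.
Stream A is 4, 9, 16, 25, 36, 49, 64, 81, 100, 121, which is perfect squares starting at 2².
Stream B is 70, 76, 82, 88, 94, which is linear: a_n = 64 + 6·n.
The 18th slot belongs to stream B; its 6th term is 100.

100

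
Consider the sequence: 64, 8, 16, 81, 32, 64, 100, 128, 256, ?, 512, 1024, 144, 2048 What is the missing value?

Positions follow the repeating pattern ABB; grouping by letter gives 2 tracks.
Stream A: 64, 81, 100, ?, 144 — consecutive squares n² from n = 8.
Stream B: 8, 16, 32, 64, 128, 256, 512, 1024, 2048 — powers 2^3, 2^4, 2^5, ….
Stream A's pattern makes the blank 121.

121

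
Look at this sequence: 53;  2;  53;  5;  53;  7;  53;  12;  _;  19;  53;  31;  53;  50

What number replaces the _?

Positions 1, 3, 5, … form one subsequence and positions 2, 4, 6, … form another.
Track A = 53, 53, 53, 53, ?, 53, 53: constant 53.
Track B = 2, 5, 7, 12, 19, 31, 50: a Fibonacci-like recurrence a_n = a_{n-1} + a_{n-2}.
Track A's pattern makes the blank 53.

53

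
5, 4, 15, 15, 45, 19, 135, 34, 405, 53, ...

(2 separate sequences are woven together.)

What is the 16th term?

Split by position mod 2 into 2 tracks.
Subsequence A: 5, 15, 45, 135, 405 — geometric with ratio 3.
Subsequence B: 4, 15, 19, 34, 53 — a Fibonacci-like recurrence a_n = a_{n-1} + a_{n-2}.
Term 16 comes from subsequence B (its 8th entry): 227.

227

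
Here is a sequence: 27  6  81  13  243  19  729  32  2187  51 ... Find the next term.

6561

Split by position mod 2 into 2 tracks.
Track A: 27, 81, 243, 729, 2187 — powers 3^3, 3^4, 3^5, ….
Track B: 6, 13, 19, 32, 51 — each term equals the sum of the previous two.
The 11th slot belongs to track A; its 6th term is 6561.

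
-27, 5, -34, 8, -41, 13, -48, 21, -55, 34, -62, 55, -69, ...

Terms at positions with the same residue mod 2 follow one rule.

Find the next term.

Taking every 2nd term gives 2 separate tracks.
Subsequence A = -27, -34, -41, -48, -55, -62, -69: linear: a_n = -20 − 7·n.
Subsequence B = 5, 8, 13, 21, 34, 55: a Fibonacci-like recurrence a_n = a_{n-1} + a_{n-2}.
Position 14 falls in subsequence B as its term 7, giving 89.

89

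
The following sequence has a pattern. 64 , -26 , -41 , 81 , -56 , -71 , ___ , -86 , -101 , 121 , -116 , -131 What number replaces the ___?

100

The slot pattern repeats as ABB (period 3), so there are 2 interleaved tracks.
Track A: 64, 81, ?, 121. The squares 8², 9², 10², ….
Track B: -26, -41, -56, -71, -86, -101, -116, -131. Linear: a_n = -11 − 15·n.
Track A's pattern makes the blank 100.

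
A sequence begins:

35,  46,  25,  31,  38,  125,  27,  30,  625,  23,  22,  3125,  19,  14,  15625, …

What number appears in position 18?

The terms cycle through 3 interleaved subsequences.
Track A: 35, 31, 27, 23, 19. Linear: a_n = 39 − 4·n.
Track B: 46, 38, 30, 22, 14. Subtracting 8 each time.
Track C: 25, 125, 625, 3125, 15625. Successive powers of 5.
Position 18 → track C, term 6 = 78125.

78125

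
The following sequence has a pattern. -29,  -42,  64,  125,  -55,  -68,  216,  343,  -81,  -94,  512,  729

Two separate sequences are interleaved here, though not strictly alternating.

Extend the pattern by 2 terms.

-107, -120

The slot pattern repeats as AABB (period 4), so there are 2 interleaved tracks.
Track A: -29, -42, -55, -68, -81, -94 (linear: a_n = -16 − 13·n).
Track B: 64, 125, 216, 343, 512, 729 (consecutive cubes n³ from n = 4).
Position 13 → track A, term 7 = -107.
Position 14 → track A, term 8 = -120.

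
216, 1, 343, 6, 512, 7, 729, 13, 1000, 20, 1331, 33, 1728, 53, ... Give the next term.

The terms cycle through 2 interleaved subsequences.
Subsequence A: 216, 343, 512, 729, 1000, 1331, 1728 (consecutive cubes n³ from n = 6).
Subsequence B: 1, 6, 7, 13, 20, 33, 53 (each term equals the sum of the previous two).
The 15th slot belongs to subsequence A; its 8th term is 2197.

2197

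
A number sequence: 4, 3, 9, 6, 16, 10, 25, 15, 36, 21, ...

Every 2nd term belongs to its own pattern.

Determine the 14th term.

36

Taking every 2nd term gives 2 separate tracks.
Subsequence A: 4, 9, 16, 25, 36 — perfect squares starting at 2².
Subsequence B: 3, 6, 10, 15, 21 — the triangular numbers T_2, T_3, ….
The 14th slot belongs to subsequence B; its 7th term is 36.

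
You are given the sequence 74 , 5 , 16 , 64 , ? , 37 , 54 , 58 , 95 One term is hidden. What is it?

21

The slot pattern repeats as ABB (period 3), so there are 2 interleaved tracks.
Track A: 74, 64, 54 — arithmetic with common difference −10.
Track B: 5, 16, ?, 37, 58, 95 — each term equals the sum of the previous two.
So the missing entry in track B is 21.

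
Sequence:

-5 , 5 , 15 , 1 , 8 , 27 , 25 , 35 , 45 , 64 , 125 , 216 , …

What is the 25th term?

The slot pattern repeats as AAABBB (period 6), so there are 2 interleaved tracks.
Subsequence A = -5, 5, 15, 25, 35, 45: adding 10 each time.
Subsequence B = 1, 8, 27, 64, 125, 216: perfect cubes starting at 1³.
Position 25 falls in subsequence A as its term 13, giving 115.

115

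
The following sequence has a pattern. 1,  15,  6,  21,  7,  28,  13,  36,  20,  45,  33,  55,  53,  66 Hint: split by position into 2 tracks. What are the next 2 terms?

86, 78

Split by position mod 2 into 2 tracks.
Track A is 1, 6, 7, 13, 20, 33, 53, which is Fibonacci-style (each term is the sum of the two before it).
Track B is 15, 21, 28, 36, 45, 55, 66, which is the triangular numbers T_5, T_6, ….
Position 15 falls in track A as its term 8, giving 86.
Term 16 comes from track B (its 8th entry): 78.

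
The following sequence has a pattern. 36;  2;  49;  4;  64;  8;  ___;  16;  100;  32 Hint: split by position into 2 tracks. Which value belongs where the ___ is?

Taking every 2nd term gives 2 separate tracks.
Track A: 36, 49, 64, ?, 100 (the squares 6², 7², 8², …).
Track B: 2, 4, 8, 16, 32 (successive powers of 2).
Track A's pattern makes the blank 81.

81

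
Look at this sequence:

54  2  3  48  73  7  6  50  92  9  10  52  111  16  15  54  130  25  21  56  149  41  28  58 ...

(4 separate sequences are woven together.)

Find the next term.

Split by position mod 4 into 4 tracks.
Track A is 54, 73, 92, 111, 130, 149, which is arithmetic with common difference +19.
Track B is 2, 7, 9, 16, 25, 41, which is each term equals the sum of the previous two.
Track C is 3, 6, 10, 15, 21, 28, which is the triangular numbers T_2, T_3, ….
Track D is 48, 50, 52, 54, 56, 58, which is arithmetic with common difference +2.
Position 25 → track A, term 7 = 168.

168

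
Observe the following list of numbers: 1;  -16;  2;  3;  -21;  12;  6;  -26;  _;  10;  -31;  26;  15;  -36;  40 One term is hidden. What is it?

14

Split by position mod 3 into 3 tracks.
Subsequence A: 1, 3, 6, 10, 15 (the triangular numbers T_1, T_2, …).
Subsequence B: -16, -21, -26, -31, -36 (arithmetic, step −5).
Subsequence C: 2, 12, ?, 26, 40 (a Fibonacci-like recurrence a_n = a_{n-1} + a_{n-2}).
So the missing entry in subsequence C is 14.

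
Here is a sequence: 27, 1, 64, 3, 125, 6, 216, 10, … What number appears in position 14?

Positions 1, 3, 5, … form one subsequence and positions 2, 4, 6, … form another.
Track A: 27, 64, 125, 216 — consecutive cubes n³ from n = 3.
Track B: 1, 3, 6, 10 — the triangular numbers T_1, T_2, ….
Position 14 falls in track B as its term 7, giving 28.

28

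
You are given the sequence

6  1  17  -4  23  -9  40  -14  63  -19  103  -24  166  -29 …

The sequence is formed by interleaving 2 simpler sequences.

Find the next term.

Split by position mod 2 into 2 tracks.
Stream A = 6, 17, 23, 40, 63, 103, 166: each term equals the sum of the previous two.
Stream B = 1, -4, -9, -14, -19, -24, -29: linear: a_n = 6 − 5·n.
Position 15 falls in stream A as its term 8, giving 269.

269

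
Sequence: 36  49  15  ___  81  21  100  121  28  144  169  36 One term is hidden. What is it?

Positions follow the repeating pattern AAB; grouping by letter gives 2 tracks.
Track A is 36, 49, ?, 81, 100, 121, 144, 169, which is the squares 6², 7², 8², ….
Track B is 15, 21, 28, 36, which is triangular numbers n(n+1)/2 for n = 5, 6, ….
The gap is track A's term 3; the rule gives 64.

64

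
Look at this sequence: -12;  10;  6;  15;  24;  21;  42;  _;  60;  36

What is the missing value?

Split by position mod 2 into 2 tracks.
Track A: -12, 6, 24, 42, 60 (linear: a_n = -30 + 18·n).
Track B: 10, 15, 21, ?, 36 (triangular numbers starting at T_4).
Track B's pattern makes the blank 28.

28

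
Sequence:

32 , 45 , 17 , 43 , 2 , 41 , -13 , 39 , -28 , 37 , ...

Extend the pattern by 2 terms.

Odd-indexed and even-indexed terms follow separate rules.
Track A = 32, 17, 2, -13, -28: arithmetic, step −15.
Track B = 45, 43, 41, 39, 37: linear: a_n = 47 − 2·n.
Term 11 comes from track A (its 6th entry): -43.
Position 12 falls in track B as its term 6, giving 35.

-43, 35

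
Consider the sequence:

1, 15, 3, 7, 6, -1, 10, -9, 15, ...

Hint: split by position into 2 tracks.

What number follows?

-17

Taking every 2nd term gives 2 separate tracks.
Subsequence A: 1, 3, 6, 10, 15. The triangular numbers T_1, T_2, ….
Subsequence B: 15, 7, -1, -9. Arithmetic with common difference −8.
Term 10 comes from subsequence B (its 5th entry): -17.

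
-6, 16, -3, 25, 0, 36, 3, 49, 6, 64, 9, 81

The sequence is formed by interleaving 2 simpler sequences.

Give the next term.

12

Odd-indexed and even-indexed terms follow separate rules.
Subsequence A is -6, -3, 0, 3, 6, 9, which is linear: a_n = -9 + 3·n.
Subsequence B is 16, 25, 36, 49, 64, 81, which is consecutive squares n² from n = 4.
Position 13 → subsequence A, term 7 = 12.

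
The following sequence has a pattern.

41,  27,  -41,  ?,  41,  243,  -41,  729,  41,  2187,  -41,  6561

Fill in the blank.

81

Split by position mod 2 into 2 tracks.
Track A is 41, -41, 41, -41, 41, -41, which is alternating ±41.
Track B is 27, ?, 243, 729, 2187, 6561, which is powers of 3.
So the missing entry in track B is 81.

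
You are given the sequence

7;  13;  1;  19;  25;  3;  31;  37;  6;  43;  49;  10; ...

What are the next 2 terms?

Positions follow the repeating pattern AAB; grouping by letter gives 2 tracks.
Subsequence A is 7, 13, 19, 25, 31, 37, 43, 49, which is linear: a_n = 1 + 6·n.
Subsequence B is 1, 3, 6, 10, which is triangular numbers n(n+1)/2 for n = 1, 2, ….
Term 13 comes from subsequence A (its 9th entry): 55.
Term 14 comes from subsequence A (its 10th entry): 61.

55, 61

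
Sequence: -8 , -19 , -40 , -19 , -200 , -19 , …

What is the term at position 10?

-19

Odd-indexed and even-indexed terms follow separate rules.
Stream A: -8, -40, -200. Multiplying by 5 each time.
Stream B: -19, -19, -19. Constant -19.
Position 10 falls in stream B as its term 5, giving -19.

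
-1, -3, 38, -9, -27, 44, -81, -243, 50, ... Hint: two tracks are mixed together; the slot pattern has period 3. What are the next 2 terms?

-729, -2187

Positions follow the repeating pattern AAB; grouping by letter gives 2 tracks.
Track A = -1, -3, -9, -27, -81, -243: a geometric progression (common ratio 3).
Track B = 38, 44, 50: arithmetic with common difference +6.
The 10th slot belongs to track A; its 7th term is -729.
Position 11 falls in track A as its term 8, giving -2187.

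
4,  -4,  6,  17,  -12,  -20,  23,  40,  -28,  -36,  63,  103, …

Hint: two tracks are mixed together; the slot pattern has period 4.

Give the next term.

The slot pattern repeats as AABB (period 4), so there are 2 interleaved tracks.
Track A: 4, -4, -12, -20, -28, -36 (subtracting 8 each time).
Track B: 6, 17, 23, 40, 63, 103 (each term equals the sum of the previous two).
Term 13 comes from track A (its 7th entry): -44.

-44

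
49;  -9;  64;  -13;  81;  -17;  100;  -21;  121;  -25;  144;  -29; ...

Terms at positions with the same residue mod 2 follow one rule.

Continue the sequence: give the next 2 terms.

169, -33

Taking every 2nd term gives 2 separate tracks.
Track A: 49, 64, 81, 100, 121, 144 (perfect squares starting at 7²).
Track B: -9, -13, -17, -21, -25, -29 (arithmetic, step −4).
Term 13 comes from track A (its 7th entry): 169.
Position 14 falls in track B as its term 7, giving -33.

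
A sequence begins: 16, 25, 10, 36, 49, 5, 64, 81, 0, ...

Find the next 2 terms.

Positions follow the repeating pattern AAB; grouping by letter gives 2 tracks.
Subsequence A: 16, 25, 36, 49, 64, 81 (the squares 4², 5², 6², …).
Subsequence B: 10, 5, 0 (arithmetic, step −5).
Term 10 comes from subsequence A (its 7th entry): 100.
Position 11 falls in subsequence A as its term 8, giving 121.

100, 121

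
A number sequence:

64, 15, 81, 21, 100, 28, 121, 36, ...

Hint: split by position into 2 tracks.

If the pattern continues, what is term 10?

Positions 1, 3, 5, … form one subsequence and positions 2, 4, 6, … form another.
Subsequence A: 64, 81, 100, 121 — the squares 8², 9², 10², ….
Subsequence B: 15, 21, 28, 36 — the triangular numbers T_5, T_6, ….
The 10th slot belongs to subsequence B; its 5th term is 45.

45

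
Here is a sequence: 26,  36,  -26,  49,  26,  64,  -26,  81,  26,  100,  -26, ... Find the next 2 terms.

Positions 1, 3, 5, … form one subsequence and positions 2, 4, 6, … form another.
Track A: 26, -26, 26, -26, 26, -26. Oscillating between 26 and -26.
Track B: 36, 49, 64, 81, 100. The squares 6², 7², 8², ….
Position 12 falls in track B as its term 6, giving 121.
Position 13 → track A, term 7 = 26.

121, 26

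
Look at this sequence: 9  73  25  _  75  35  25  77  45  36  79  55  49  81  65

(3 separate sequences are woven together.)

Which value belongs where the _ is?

16

Split by position mod 3: positions 1, 4, 7, … form one track, and each other residue class forms its own.
Track A: 9, ?, 25, 36, 49 — the squares 3², 4², 5², ….
Track B: 73, 75, 77, 79, 81 — arithmetic with common difference +2.
Track C: 25, 35, 45, 55, 65 — adding 10 each time.
Filling track A at index 2 by its rule yields 16.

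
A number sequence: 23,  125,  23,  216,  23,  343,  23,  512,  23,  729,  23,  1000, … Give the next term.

23

Taking every 2nd term gives 2 separate tracks.
Subsequence A is 23, 23, 23, 23, 23, 23, which is always 23.
Subsequence B is 125, 216, 343, 512, 729, 1000, which is perfect cubes starting at 5³.
Position 13 → subsequence A, term 7 = 23.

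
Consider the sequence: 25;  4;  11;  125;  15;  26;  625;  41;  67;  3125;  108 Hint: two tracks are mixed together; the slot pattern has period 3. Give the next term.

Positions follow the repeating pattern ABB; grouping by letter gives 2 tracks.
Track A = 25, 125, 625, 3125: powers 5^2, 5^3, 5^4, ….
Track B = 4, 11, 15, 26, 41, 67, 108: a Fibonacci-like recurrence a_n = a_{n-1} + a_{n-2}.
The 12th slot belongs to track B; its 8th term is 175.

175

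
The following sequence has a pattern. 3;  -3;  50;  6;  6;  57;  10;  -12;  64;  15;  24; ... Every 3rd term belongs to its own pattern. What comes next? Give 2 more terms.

Split by position mod 3 into 3 tracks.
Track A: 3, 6, 10, 15 (triangular numbers n(n+1)/2 for n = 2, 3, …).
Track B: -3, 6, -12, 24 (multiplying by -2 each time).
Track C: 50, 57, 64 (adding 7 each time).
Position 12 falls in track C as its term 4, giving 71.
Position 13 → track A, term 5 = 21.

71, 21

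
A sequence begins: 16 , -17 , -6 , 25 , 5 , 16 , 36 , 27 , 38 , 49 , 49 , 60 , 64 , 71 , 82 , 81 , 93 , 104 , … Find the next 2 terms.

Positions follow the repeating pattern ABB; grouping by letter gives 2 tracks.
Stream A: 16, 25, 36, 49, 64, 81 (perfect squares starting at 4²).
Stream B: -17, -6, 5, 16, 27, 38, 49, 60, 71, 82, 93, 104 (arithmetic, step +11).
The 19th slot belongs to stream A; its 7th term is 100.
Term 20 comes from stream B (its 13th entry): 115.

100, 115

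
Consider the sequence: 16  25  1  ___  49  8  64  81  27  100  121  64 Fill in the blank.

36

Positions follow the repeating pattern AAB; grouping by letter gives 2 tracks.
Subsequence A = 16, 25, ?, 49, 64, 81, 100, 121: the squares 4², 5², 6², ….
Subsequence B = 1, 8, 27, 64: perfect cubes starting at 1³.
Subsequence A's pattern makes the blank 36.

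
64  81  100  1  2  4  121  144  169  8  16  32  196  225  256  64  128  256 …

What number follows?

289

The slot pattern repeats as AAABBB (period 6), so there are 2 interleaved tracks.
Track A is 64, 81, 100, 121, 144, 169, 196, 225, 256, which is the squares 8², 9², 10², ….
Track B is 1, 2, 4, 8, 16, 32, 64, 128, 256, which is powers 2^0, 2^1, 2^2, ….
Position 19 falls in track A as its term 10, giving 289.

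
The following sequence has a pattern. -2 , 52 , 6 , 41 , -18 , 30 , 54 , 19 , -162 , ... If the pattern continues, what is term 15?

4374

Taking every 2nd term gives 2 separate tracks.
Subsequence A: -2, 6, -18, 54, -162 — multiplying by -3 each time.
Subsequence B: 52, 41, 30, 19 — linear: a_n = 63 − 11·n.
The 15th slot belongs to subsequence A; its 8th term is 4374.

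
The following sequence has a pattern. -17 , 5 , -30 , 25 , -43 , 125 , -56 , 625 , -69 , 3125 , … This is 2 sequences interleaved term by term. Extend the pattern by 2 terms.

Positions 1, 3, 5, … form one subsequence and positions 2, 4, 6, … form another.
Stream A is -17, -30, -43, -56, -69, which is arithmetic, step −13.
Stream B is 5, 25, 125, 625, 3125, which is powers 5^1, 5^2, 5^3, ….
Term 11 comes from stream A (its 6th entry): -82.
The 12th slot belongs to stream B; its 6th term is 15625.

-82, 15625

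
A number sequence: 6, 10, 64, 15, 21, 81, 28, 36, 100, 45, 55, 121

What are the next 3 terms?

Positions follow the repeating pattern AAB; grouping by letter gives 2 tracks.
Subsequence A: 6, 10, 15, 21, 28, 36, 45, 55. The triangular numbers T_3, T_4, ….
Subsequence B: 64, 81, 100, 121. The squares 8², 9², 10², ….
The 13th slot belongs to subsequence A; its 9th term is 66.
Position 14 falls in subsequence A as its term 10, giving 78.
Position 15 falls in subsequence B as its term 5, giving 144.

66, 78, 144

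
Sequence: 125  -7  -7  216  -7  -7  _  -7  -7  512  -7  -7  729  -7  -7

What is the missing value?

343

Reading positions in blocks of 3 reveals the pattern ABB — 2 tracks woven together.
Stream A is 125, 216, ?, 512, 729, which is consecutive cubes n³ from n = 5.
Stream B is -7, -7, -7, -7, -7, -7, -7, -7, -7, -7, which is always -7.
So the missing entry in stream A is 343.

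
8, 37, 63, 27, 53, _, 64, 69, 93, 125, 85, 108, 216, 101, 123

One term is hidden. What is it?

The terms cycle through 3 interleaved subsequences.
Track A = 8, 27, 64, 125, 216: consecutive cubes n³ from n = 2.
Track B = 37, 53, 69, 85, 101: arithmetic, step +16.
Track C = 63, ?, 93, 108, 123: arithmetic, step +15.
The gap is track C's term 2; the rule gives 78.

78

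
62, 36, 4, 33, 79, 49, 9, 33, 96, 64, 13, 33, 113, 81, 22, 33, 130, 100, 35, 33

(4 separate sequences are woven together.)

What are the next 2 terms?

Split by position mod 4: positions 1, 5, 9, … form one track, and each other residue class forms its own.
Stream A: 62, 79, 96, 113, 130 — adding 17 each time.
Stream B: 36, 49, 64, 81, 100 — consecutive squares n² from n = 6.
Stream C: 4, 9, 13, 22, 35 — a Fibonacci-like recurrence a_n = a_{n-1} + a_{n-2}.
Stream D: 33, 33, 33, 33, 33 — always 33.
Position 21 falls in stream A as its term 6, giving 147.
Position 22 falls in stream B as its term 6, giving 121.

147, 121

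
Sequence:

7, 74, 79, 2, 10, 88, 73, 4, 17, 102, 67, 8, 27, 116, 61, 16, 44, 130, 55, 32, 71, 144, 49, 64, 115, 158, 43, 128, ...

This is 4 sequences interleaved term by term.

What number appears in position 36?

512

Split by position mod 4: positions 1, 5, 9, … form one track, and each other residue class forms its own.
Track A = 7, 10, 17, 27, 44, 71, 115: Fibonacci-style (each term is the sum of the two before it).
Track B = 74, 88, 102, 116, 130, 144, 158: arithmetic with common difference +14.
Track C = 79, 73, 67, 61, 55, 49, 43: arithmetic with common difference −6.
Track D = 2, 4, 8, 16, 32, 64, 128: successive powers of 2.
The 36th slot belongs to track D; its 9th term is 512.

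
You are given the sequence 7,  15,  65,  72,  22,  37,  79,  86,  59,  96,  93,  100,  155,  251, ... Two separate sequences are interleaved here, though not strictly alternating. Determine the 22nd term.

1720

Positions follow the repeating pattern AABB; grouping by letter gives 2 tracks.
Stream A: 7, 15, 22, 37, 59, 96, 155, 251 — each term equals the sum of the previous two.
Stream B: 65, 72, 79, 86, 93, 100 — arithmetic, step +7.
Position 22 falls in stream A as its term 12, giving 1720.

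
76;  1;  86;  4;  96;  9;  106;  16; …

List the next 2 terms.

The terms cycle through 2 interleaved subsequences.
Track A: 76, 86, 96, 106 (arithmetic, step +10).
Track B: 1, 4, 9, 16 (perfect squares starting at 1²).
Term 9 comes from track A (its 5th entry): 116.
Term 10 comes from track B (its 5th entry): 25.

116, 25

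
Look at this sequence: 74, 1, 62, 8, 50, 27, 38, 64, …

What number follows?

Taking every 2nd term gives 2 separate tracks.
Track A: 74, 62, 50, 38. Arithmetic, step −12.
Track B: 1, 8, 27, 64. Consecutive cubes n³ from n = 1.
The 9th slot belongs to track A; its 5th term is 26.

26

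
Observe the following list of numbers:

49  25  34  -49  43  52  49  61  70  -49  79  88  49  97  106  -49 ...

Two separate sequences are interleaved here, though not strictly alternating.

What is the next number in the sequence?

115

Reading positions in blocks of 3 reveals the pattern ABB — 2 tracks woven together.
Stream A: 49, -49, 49, -49, 49, -49. The oscillation 49·(−1)^(n+1).
Stream B: 25, 34, 43, 52, 61, 70, 79, 88, 97, 106. Arithmetic, step +9.
Position 17 → stream B, term 11 = 115.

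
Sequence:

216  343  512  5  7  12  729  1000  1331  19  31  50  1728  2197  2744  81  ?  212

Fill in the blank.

The slot pattern repeats as AAABBB (period 6), so there are 2 interleaved tracks.
Track A is 216, 343, 512, 729, 1000, 1331, 1728, 2197, 2744, which is consecutive cubes n³ from n = 6.
Track B is 5, 7, 12, 19, 31, 50, 81, ?, 212, which is Fibonacci-style (each term is the sum of the two before it).
The gap is track B's term 8; the rule gives 131.

131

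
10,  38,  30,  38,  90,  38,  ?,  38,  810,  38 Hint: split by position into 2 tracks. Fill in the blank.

270

The terms cycle through 2 interleaved subsequences.
Subsequence A: 10, 30, 90, ?, 810 — geometric, ×3 each step.
Subsequence B: 38, 38, 38, 38, 38 — the constant sequence 38.
Subsequence A's pattern makes the blank 270.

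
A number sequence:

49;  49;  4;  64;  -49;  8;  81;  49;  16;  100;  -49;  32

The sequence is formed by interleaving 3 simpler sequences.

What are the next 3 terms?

121, 49, 64

Split by position mod 3: positions 1, 4, 7, … form one track, and each other residue class forms its own.
Track A: 49, 64, 81, 100 — consecutive squares n² from n = 7.
Track B: 49, -49, 49, -49 — alternating ±49.
Track C: 4, 8, 16, 32 — powers 2^2, 2^3, 2^4, ….
Position 13 falls in track A as its term 5, giving 121.
Position 14 → track B, term 5 = 49.
Term 15 comes from track C (its 5th entry): 64.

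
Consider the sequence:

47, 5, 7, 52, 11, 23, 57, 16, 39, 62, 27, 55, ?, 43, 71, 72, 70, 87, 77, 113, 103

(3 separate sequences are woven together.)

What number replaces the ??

The terms cycle through 3 interleaved subsequences.
Track A: 47, 52, 57, 62, ?, 72, 77. Arithmetic with common difference +5.
Track B: 5, 11, 16, 27, 43, 70, 113. A Fibonacci-like recurrence a_n = a_{n-1} + a_{n-2}.
Track C: 7, 23, 39, 55, 71, 87, 103. Arithmetic, step +16.
So the missing entry in track A is 67.

67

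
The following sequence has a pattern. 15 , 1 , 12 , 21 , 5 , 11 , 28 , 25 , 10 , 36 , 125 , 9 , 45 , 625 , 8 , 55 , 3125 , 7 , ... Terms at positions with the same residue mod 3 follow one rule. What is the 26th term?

390625

Split by position mod 3: positions 1, 4, 7, … form one track, and each other residue class forms its own.
Stream A: 15, 21, 28, 36, 45, 55 (the triangular numbers T_5, T_6, …).
Stream B: 1, 5, 25, 125, 625, 3125 (powers of 5).
Stream C: 12, 11, 10, 9, 8, 7 (arithmetic, step −1).
Position 26 → stream B, term 9 = 390625.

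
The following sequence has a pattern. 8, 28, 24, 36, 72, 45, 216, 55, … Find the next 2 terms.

648, 66

Taking every 2nd term gives 2 separate tracks.
Stream A: 8, 24, 72, 216 — geometric, ×3 each step.
Stream B: 28, 36, 45, 55 — triangular numbers starting at T_7.
Position 9 → stream A, term 5 = 648.
Term 10 comes from stream B (its 5th entry): 66.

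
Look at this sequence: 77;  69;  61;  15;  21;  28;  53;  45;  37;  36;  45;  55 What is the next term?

The slot pattern repeats as AAABBB (period 6), so there are 2 interleaved tracks.
Track A = 77, 69, 61, 53, 45, 37: subtracting 8 each time.
Track B = 15, 21, 28, 36, 45, 55: triangular numbers n(n+1)/2 for n = 5, 6, ….
Term 13 comes from track A (its 7th entry): 29.

29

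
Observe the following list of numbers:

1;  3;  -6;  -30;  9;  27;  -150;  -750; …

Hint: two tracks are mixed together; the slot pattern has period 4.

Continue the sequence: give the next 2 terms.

81, 243

Positions follow the repeating pattern AABB; grouping by letter gives 2 tracks.
Subsequence A: 1, 3, 9, 27 (powers 3^0, 3^1, 3^2, …).
Subsequence B: -6, -30, -150, -750 (geometric with ratio 5).
Position 9 falls in subsequence A as its term 5, giving 81.
Position 10 → subsequence A, term 6 = 243.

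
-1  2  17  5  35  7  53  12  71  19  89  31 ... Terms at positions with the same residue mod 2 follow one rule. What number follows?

The terms cycle through 2 interleaved subsequences.
Track A: -1, 17, 35, 53, 71, 89. Arithmetic, step +18.
Track B: 2, 5, 7, 12, 19, 31. A Fibonacci-like recurrence a_n = a_{n-1} + a_{n-2}.
Position 13 falls in track A as its term 7, giving 107.

107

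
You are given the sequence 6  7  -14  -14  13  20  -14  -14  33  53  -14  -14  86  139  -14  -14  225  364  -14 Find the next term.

Positions follow the repeating pattern AABB; grouping by letter gives 2 tracks.
Stream A: 6, 7, 13, 20, 33, 53, 86, 139, 225, 364. Each term equals the sum of the previous two.
Stream B: -14, -14, -14, -14, -14, -14, -14, -14, -14. The constant sequence -14.
Term 20 comes from stream B (its 10th entry): -14.

-14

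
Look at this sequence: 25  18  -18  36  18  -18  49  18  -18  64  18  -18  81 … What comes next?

Reading positions in blocks of 3 reveals the pattern ABB — 2 tracks woven together.
Subsequence A: 25, 36, 49, 64, 81 (consecutive squares n² from n = 5).
Subsequence B: 18, -18, 18, -18, 18, -18, 18, -18 (the oscillation 18·(−1)^(n+1)).
Position 14 → subsequence B, term 9 = 18.

18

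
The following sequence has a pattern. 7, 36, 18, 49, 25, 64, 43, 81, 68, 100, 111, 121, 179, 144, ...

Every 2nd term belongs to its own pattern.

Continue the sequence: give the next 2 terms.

290, 169

Taking every 2nd term gives 2 separate tracks.
Track A: 7, 18, 25, 43, 68, 111, 179 (Fibonacci-style (each term is the sum of the two before it)).
Track B: 36, 49, 64, 81, 100, 121, 144 (consecutive squares n² from n = 6).
Position 15 → track A, term 8 = 290.
Position 16 falls in track B as its term 8, giving 169.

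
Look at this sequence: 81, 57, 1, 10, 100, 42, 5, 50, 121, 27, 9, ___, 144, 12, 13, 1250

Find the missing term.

Taking every 4th term gives 4 separate tracks.
Track A: 81, 100, 121, 144 (perfect squares starting at 9²).
Track B: 57, 42, 27, 12 (arithmetic with common difference −15).
Track C: 1, 5, 9, 13 (arithmetic, step +4).
Track D: 10, 50, ?, 1250 (a geometric progression (common ratio 5)).
Filling track D at index 3 by its rule yields 250.

250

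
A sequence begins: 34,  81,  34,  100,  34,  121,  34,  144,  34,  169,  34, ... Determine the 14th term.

225

The terms cycle through 2 interleaved subsequences.
Track A: 34, 34, 34, 34, 34, 34 (always 34).
Track B: 81, 100, 121, 144, 169 (perfect squares starting at 9²).
Position 14 falls in track B as its term 7, giving 225.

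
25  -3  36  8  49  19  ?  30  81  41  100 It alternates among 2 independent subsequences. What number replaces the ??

Split by position mod 2 into 2 tracks.
Subsequence A: 25, 36, 49, ?, 81, 100 — consecutive squares n² from n = 5.
Subsequence B: -3, 8, 19, 30, 41 — adding 11 each time.
Subsequence A's pattern makes the blank 64.

64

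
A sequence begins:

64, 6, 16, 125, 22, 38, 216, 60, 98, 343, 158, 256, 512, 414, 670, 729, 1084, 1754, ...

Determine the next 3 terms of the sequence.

1000, 2838, 4592

Positions follow the repeating pattern ABB; grouping by letter gives 2 tracks.
Track A = 64, 125, 216, 343, 512, 729: the cubes 4³, 5³, 6³, ….
Track B = 6, 16, 22, 38, 60, 98, 158, 256, 414, 670, 1084, 1754: Fibonacci-style (each term is the sum of the two before it).
The 19th slot belongs to track A; its 7th term is 1000.
Term 20 comes from track B (its 13th entry): 2838.
Position 21 → track B, term 14 = 4592.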